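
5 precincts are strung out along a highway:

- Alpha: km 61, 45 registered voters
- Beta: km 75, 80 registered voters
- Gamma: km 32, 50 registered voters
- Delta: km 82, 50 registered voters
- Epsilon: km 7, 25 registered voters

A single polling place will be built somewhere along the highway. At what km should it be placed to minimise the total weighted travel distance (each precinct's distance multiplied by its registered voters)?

For a sum of weighted absolute distances on a line, the optimum is the weighted median (not the mean). Total weight W = 250; half-weight = 125.
Sort by position and accumulate weight:
  km 7 (Epsilon, w=25) → cum 25
  km 32 (Gamma, w=50) → cum 75
  km 61 (Alpha, w=45) → cum 120
  km 75 (Beta, w=80) → cum 200  ≥ 125 → median here
  km 82 (Delta, w=50) → cum 250
Optimal location: km 75.

x = 75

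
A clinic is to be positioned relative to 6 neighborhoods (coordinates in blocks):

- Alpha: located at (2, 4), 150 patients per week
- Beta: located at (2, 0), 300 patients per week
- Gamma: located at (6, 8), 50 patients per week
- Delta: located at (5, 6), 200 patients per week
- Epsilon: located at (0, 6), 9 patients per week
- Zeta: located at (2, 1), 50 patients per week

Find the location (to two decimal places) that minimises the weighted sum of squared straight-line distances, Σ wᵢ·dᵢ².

(3.03, 3.04)

The minimiser of Σwᵢ‖p−pᵢ‖² is the weighted centroid p* = (Σwᵢpᵢ)/(Σwᵢ).
Σwᵢ = 759.
Σwᵢxᵢ = 150·2 + 300·2 + 50·6 + 200·5 + 9·0 + 50·2 = 2300.
Σwᵢyᵢ = 150·4 + 300·0 + 50·8 + 200·6 + 9·6 + 50·1 = 2304.
x* = 2300/759 = 3.03, y* = 2304/759 = 3.04.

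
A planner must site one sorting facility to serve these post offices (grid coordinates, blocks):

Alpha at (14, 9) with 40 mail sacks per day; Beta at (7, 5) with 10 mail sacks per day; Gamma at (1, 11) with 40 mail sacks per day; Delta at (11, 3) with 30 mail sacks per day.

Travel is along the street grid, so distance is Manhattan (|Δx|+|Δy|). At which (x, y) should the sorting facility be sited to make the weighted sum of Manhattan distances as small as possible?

Manhattan distance separates: Σwᵢ(|x−xᵢ|+|y−yᵢ|) = Σwᵢ|x−xᵢ| + Σwᵢ|y−yᵢ|, so x and y are optimised independently as 1-D weighted medians.
Total weight W = 120; half = 60.
x-coordinate, sorted with cumulative weight:
  x=1 (Gamma, w=40) cum 40
  x=7 (Beta, w=10) cum 50
  x=11 (Delta, w=30) cum 80  ← median
  x=14 (Alpha, w=40) cum 120
⇒ x* = 11
y-coordinate, sorted with cumulative weight:
  y=3 (Delta, w=30) cum 30
  y=5 (Beta, w=10) cum 40
  y=9 (Alpha, w=40) cum 80  ← median
  y=11 (Gamma, w=40) cum 120
⇒ y* = 9

(11, 9)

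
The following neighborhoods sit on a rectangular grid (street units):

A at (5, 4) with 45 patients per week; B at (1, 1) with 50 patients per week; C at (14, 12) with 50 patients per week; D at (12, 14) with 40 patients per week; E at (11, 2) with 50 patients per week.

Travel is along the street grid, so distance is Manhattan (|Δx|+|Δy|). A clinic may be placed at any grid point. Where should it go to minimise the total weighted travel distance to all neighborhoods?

Manhattan distance separates: Σwᵢ(|x−xᵢ|+|y−yᵢ|) = Σwᵢ|x−xᵢ| + Σwᵢ|y−yᵢ|, so x and y are optimised independently as 1-D weighted medians.
Total weight W = 235; half = 117.5.
x-coordinate, sorted with cumulative weight:
  x=1 (B, w=50) cum 50
  x=5 (A, w=45) cum 95
  x=11 (E, w=50) cum 145  ← median
  x=12 (D, w=40) cum 185
  x=14 (C, w=50) cum 235
⇒ x* = 11
y-coordinate, sorted with cumulative weight:
  y=1 (B, w=50) cum 50
  y=2 (E, w=50) cum 100
  y=4 (A, w=45) cum 145  ← median
  y=12 (C, w=50) cum 195
  y=14 (D, w=40) cum 235
⇒ y* = 4

(11, 4)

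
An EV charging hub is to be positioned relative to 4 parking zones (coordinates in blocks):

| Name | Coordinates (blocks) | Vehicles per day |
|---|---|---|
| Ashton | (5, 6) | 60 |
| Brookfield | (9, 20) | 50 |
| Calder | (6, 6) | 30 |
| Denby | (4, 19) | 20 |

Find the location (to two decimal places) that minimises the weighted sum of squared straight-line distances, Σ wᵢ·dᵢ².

(6.31, 12.00)

The minimiser of Σwᵢ‖p−pᵢ‖² is the weighted centroid p* = (Σwᵢpᵢ)/(Σwᵢ).
Σwᵢ = 160.
Σwᵢxᵢ = 60·5 + 50·9 + 30·6 + 20·4 = 1010.
Σwᵢyᵢ = 60·6 + 50·20 + 30·6 + 20·19 = 1920.
x* = 1010/160 = 6.31, y* = 1920/160 = 12.00.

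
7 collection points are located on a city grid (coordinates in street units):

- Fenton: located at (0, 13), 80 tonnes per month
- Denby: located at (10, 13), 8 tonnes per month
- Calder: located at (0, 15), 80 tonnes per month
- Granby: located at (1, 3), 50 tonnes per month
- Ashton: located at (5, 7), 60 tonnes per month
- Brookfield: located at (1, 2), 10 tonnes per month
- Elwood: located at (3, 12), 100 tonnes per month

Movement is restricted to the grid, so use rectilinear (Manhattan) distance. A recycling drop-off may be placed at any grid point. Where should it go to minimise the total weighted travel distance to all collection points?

(1, 12)

Manhattan distance separates: Σwᵢ(|x−xᵢ|+|y−yᵢ|) = Σwᵢ|x−xᵢ| + Σwᵢ|y−yᵢ|, so x and y are optimised independently as 1-D weighted medians.
Total weight W = 388; half = 194.
x-coordinate, sorted with cumulative weight:
  x=0 (Fenton, w=80) cum 80
  x=0 (Calder, w=80) cum 160
  x=1 (Granby, w=50) cum 210  ← median
  x=1 (Brookfield, w=10) cum 220
  x=3 (Elwood, w=100) cum 320
  x=5 (Ashton, w=60) cum 380
  x=10 (Denby, w=8) cum 388
⇒ x* = 1
y-coordinate, sorted with cumulative weight:
  y=2 (Brookfield, w=10) cum 10
  y=3 (Granby, w=50) cum 60
  y=7 (Ashton, w=60) cum 120
  y=12 (Elwood, w=100) cum 220  ← median
  y=13 (Fenton, w=80) cum 300
  y=13 (Denby, w=8) cum 308
  y=15 (Calder, w=80) cum 388
⇒ y* = 12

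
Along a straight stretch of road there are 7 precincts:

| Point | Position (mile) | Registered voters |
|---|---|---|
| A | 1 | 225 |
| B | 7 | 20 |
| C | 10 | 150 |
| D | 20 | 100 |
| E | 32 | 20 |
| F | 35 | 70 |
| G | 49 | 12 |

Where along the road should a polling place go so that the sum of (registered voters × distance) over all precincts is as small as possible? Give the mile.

x = 10

For a sum of weighted absolute distances on a line, the optimum is the weighted median (not the mean). Total weight W = 597; half-weight = 298.5.
Sort by position and accumulate weight:
  mile 1 (A, w=225) → cum 225
  mile 7 (B, w=20) → cum 245
  mile 10 (C, w=150) → cum 395  ≥ 298.5 → median here
  mile 20 (D, w=100) → cum 495
  mile 32 (E, w=20) → cum 515
  mile 35 (F, w=70) → cum 585
  mile 49 (G, w=12) → cum 597
Optimal location: mile 10.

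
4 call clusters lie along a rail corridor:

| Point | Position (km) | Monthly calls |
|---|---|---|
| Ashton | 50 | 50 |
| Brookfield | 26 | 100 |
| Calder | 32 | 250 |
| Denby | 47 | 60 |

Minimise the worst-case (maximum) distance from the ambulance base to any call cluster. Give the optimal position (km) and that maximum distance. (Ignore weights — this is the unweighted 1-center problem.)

The 1-center on a line is the midpoint of the two extreme points: leftmost at 26, rightmost at 50.
Optimal location = (26 + 50)/2 = 38; maximum distance = (50 − 26)/2 = 12.

location 38, max distance 12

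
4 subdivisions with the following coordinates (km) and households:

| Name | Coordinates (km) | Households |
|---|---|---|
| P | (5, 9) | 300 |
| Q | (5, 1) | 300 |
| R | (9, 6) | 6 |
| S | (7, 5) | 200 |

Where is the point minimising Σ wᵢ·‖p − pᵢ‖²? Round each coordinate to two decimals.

(5.53, 5.01)

The minimiser of Σwᵢ‖p−pᵢ‖² is the weighted centroid p* = (Σwᵢpᵢ)/(Σwᵢ).
Σwᵢ = 806.
Σwᵢxᵢ = 300·5 + 300·5 + 6·9 + 200·7 = 4454.
Σwᵢyᵢ = 300·9 + 300·1 + 6·6 + 200·5 = 4036.
x* = 4454/806 = 5.53, y* = 4036/806 = 5.01.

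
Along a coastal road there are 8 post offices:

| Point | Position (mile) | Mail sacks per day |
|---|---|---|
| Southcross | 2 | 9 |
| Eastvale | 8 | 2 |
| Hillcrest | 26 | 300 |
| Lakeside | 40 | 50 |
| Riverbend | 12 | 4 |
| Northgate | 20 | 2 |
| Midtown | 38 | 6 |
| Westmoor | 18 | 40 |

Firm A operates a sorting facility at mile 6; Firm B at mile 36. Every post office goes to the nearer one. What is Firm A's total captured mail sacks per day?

57

The indifferent point is the midpoint (6+36)/2 = 21; post offices left of it (closer to Firm A at 6) go to Firm A, those right go to Firm B.
  Southcross at 2 (w=9) → Firm A
  Eastvale at 8 (w=2) → Firm A
  Riverbend at 12 (w=4) → Firm A
  Westmoor at 18 (w=40) → Firm A
  Northgate at 20 (w=2) → Firm A
  Hillcrest at 26 (w=300) → Firm B
  Midtown at 38 (w=6) → Firm B
  Lakeside at 40 (w=50) → Firm B
Firm A captures 57; Firm B captures 356.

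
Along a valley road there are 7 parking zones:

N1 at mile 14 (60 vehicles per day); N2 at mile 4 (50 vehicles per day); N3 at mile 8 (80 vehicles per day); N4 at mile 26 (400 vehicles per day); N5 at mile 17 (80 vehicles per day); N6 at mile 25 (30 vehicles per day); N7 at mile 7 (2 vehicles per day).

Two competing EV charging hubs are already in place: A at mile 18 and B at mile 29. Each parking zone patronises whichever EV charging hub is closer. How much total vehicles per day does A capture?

272

The indifferent point is the midpoint (18+29)/2 = 23.5; parking zones left of it (closer to A at 18) go to A, those right go to B.
  N2 at 4 (w=50) → A
  N7 at 7 (w=2) → A
  N3 at 8 (w=80) → A
  N1 at 14 (w=60) → A
  N5 at 17 (w=80) → A
  N6 at 25 (w=30) → B
  N4 at 26 (w=400) → B
A captures 272; B captures 430.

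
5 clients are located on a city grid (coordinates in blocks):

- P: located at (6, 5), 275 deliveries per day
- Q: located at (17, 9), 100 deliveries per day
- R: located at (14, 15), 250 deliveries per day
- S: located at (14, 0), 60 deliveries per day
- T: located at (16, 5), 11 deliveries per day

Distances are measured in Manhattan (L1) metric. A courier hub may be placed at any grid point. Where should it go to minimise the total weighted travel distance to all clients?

(14, 9)

Manhattan distance separates: Σwᵢ(|x−xᵢ|+|y−yᵢ|) = Σwᵢ|x−xᵢ| + Σwᵢ|y−yᵢ|, so x and y are optimised independently as 1-D weighted medians.
Total weight W = 696; half = 348.
x-coordinate, sorted with cumulative weight:
  x=6 (P, w=275) cum 275
  x=14 (R, w=250) cum 525  ← median
  x=14 (S, w=60) cum 585
  x=16 (T, w=11) cum 596
  x=17 (Q, w=100) cum 696
⇒ x* = 14
y-coordinate, sorted with cumulative weight:
  y=0 (S, w=60) cum 60
  y=5 (P, w=275) cum 335
  y=5 (T, w=11) cum 346
  y=9 (Q, w=100) cum 446  ← median
  y=15 (R, w=250) cum 696
⇒ y* = 9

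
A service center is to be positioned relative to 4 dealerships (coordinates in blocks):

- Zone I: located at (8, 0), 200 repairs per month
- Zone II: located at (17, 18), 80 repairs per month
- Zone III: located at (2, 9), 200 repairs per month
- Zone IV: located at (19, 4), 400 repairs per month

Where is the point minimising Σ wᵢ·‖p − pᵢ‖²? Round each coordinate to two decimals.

The minimiser of Σwᵢ‖p−pᵢ‖² is the weighted centroid p* = (Σwᵢpᵢ)/(Σwᵢ).
Σwᵢ = 880.
Σwᵢxᵢ = 200·8 + 80·17 + 200·2 + 400·19 = 10960.
Σwᵢyᵢ = 200·0 + 80·18 + 200·9 + 400·4 = 4840.
x* = 10960/880 = 12.45, y* = 4840/880 = 5.50.

(12.45, 5.50)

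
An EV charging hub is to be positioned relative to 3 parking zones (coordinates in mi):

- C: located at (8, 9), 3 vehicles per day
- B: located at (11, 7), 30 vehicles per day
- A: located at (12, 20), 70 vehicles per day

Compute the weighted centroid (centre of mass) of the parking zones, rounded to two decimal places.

The minimiser of Σwᵢ‖p−pᵢ‖² is the weighted centroid p* = (Σwᵢpᵢ)/(Σwᵢ).
Σwᵢ = 103.
Σwᵢxᵢ = 3·8 + 30·11 + 70·12 = 1194.
Σwᵢyᵢ = 3·9 + 30·7 + 70·20 = 1637.
x* = 1194/103 = 11.59, y* = 1637/103 = 15.89.

(11.59, 15.89)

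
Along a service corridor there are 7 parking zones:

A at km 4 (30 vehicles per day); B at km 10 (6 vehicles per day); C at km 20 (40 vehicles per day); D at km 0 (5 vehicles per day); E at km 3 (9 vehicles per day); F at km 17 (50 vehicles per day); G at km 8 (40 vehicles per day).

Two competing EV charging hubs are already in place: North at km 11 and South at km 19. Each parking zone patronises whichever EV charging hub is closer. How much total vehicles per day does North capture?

The indifferent point is the midpoint (11+19)/2 = 15; parking zones left of it (closer to North at 11) go to North, those right go to South.
  D at 0 (w=5) → North
  E at 3 (w=9) → North
  A at 4 (w=30) → North
  G at 8 (w=40) → North
  B at 10 (w=6) → North
  F at 17 (w=50) → South
  C at 20 (w=40) → South
North captures 90; South captures 90.

90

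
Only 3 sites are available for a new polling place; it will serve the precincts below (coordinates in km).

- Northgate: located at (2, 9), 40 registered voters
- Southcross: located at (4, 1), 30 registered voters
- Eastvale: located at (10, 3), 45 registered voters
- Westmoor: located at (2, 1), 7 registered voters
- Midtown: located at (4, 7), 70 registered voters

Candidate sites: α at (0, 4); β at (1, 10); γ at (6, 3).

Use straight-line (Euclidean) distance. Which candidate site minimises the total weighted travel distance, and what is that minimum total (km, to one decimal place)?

Total weighted distance at each candidate:
  α (0, 4): total = 1192.9
  β (1, 10): total = 1214.6
  γ (6, 3): total = 897.7
Minimum is at γ with total 897.7 km.

γ, total 897.7 km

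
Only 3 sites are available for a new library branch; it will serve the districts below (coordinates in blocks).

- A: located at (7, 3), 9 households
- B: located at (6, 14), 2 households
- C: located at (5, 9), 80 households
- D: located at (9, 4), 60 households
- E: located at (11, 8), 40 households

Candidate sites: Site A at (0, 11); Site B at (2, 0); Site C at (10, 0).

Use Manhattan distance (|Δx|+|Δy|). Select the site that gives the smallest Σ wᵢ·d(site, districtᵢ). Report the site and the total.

Total weighted distance at each candidate:
  Site A (0, 11): total = 2233
  Site B (2, 0): total = 2408
  Site C (10, 0): total = 1870
Minimum is at Site C with total 1870 blocks.

Site C, total 1870 blocks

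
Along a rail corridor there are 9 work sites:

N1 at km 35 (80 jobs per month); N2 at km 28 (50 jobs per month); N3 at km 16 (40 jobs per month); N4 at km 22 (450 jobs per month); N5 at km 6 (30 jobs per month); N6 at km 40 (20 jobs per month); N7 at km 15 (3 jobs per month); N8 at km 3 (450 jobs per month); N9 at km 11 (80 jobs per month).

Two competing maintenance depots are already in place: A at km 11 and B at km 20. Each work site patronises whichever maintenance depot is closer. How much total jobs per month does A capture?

563

The indifferent point is the midpoint (11+20)/2 = 15.5; work sites left of it (closer to A at 11) go to A, those right go to B.
  N8 at 3 (w=450) → A
  N5 at 6 (w=30) → A
  N9 at 11 (w=80) → A
  N7 at 15 (w=3) → A
  N3 at 16 (w=40) → B
  N4 at 22 (w=450) → B
  N2 at 28 (w=50) → B
  N1 at 35 (w=80) → B
  N6 at 40 (w=20) → B
A captures 563; B captures 640.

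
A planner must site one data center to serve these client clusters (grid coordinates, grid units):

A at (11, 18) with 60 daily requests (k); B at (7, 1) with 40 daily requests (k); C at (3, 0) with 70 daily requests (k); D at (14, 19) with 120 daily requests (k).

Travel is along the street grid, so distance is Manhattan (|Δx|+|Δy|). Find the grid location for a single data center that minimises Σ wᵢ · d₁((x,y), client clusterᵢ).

Manhattan distance separates: Σwᵢ(|x−xᵢ|+|y−yᵢ|) = Σwᵢ|x−xᵢ| + Σwᵢ|y−yᵢ|, so x and y are optimised independently as 1-D weighted medians.
Total weight W = 290; half = 145.
x-coordinate, sorted with cumulative weight:
  x=3 (C, w=70) cum 70
  x=7 (B, w=40) cum 110
  x=11 (A, w=60) cum 170  ← median
  x=14 (D, w=120) cum 290
⇒ x* = 11
y-coordinate, sorted with cumulative weight:
  y=0 (C, w=70) cum 70
  y=1 (B, w=40) cum 110
  y=18 (A, w=60) cum 170  ← median
  y=19 (D, w=120) cum 290
⇒ y* = 18

(11, 18)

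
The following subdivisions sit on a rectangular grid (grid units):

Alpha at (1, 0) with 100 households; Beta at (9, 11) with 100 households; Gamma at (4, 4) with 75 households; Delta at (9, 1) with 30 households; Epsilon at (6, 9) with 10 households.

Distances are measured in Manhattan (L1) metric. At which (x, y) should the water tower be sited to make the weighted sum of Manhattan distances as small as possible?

Manhattan distance separates: Σwᵢ(|x−xᵢ|+|y−yᵢ|) = Σwᵢ|x−xᵢ| + Σwᵢ|y−yᵢ|, so x and y are optimised independently as 1-D weighted medians.
Total weight W = 315; half = 157.5.
x-coordinate, sorted with cumulative weight:
  x=1 (Alpha, w=100) cum 100
  x=4 (Gamma, w=75) cum 175  ← median
  x=6 (Epsilon, w=10) cum 185
  x=9 (Beta, w=100) cum 285
  x=9 (Delta, w=30) cum 315
⇒ x* = 4
y-coordinate, sorted with cumulative weight:
  y=0 (Alpha, w=100) cum 100
  y=1 (Delta, w=30) cum 130
  y=4 (Gamma, w=75) cum 205  ← median
  y=9 (Epsilon, w=10) cum 215
  y=11 (Beta, w=100) cum 315
⇒ y* = 4

(4, 4)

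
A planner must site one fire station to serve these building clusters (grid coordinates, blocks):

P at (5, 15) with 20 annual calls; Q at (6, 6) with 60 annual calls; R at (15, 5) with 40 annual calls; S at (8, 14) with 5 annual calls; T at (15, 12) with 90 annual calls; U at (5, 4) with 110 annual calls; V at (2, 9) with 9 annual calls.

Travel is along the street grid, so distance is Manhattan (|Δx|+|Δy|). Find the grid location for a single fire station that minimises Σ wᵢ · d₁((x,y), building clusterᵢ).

(6, 6)

Manhattan distance separates: Σwᵢ(|x−xᵢ|+|y−yᵢ|) = Σwᵢ|x−xᵢ| + Σwᵢ|y−yᵢ|, so x and y are optimised independently as 1-D weighted medians.
Total weight W = 334; half = 167.
x-coordinate, sorted with cumulative weight:
  x=2 (V, w=9) cum 9
  x=5 (P, w=20) cum 29
  x=5 (U, w=110) cum 139
  x=6 (Q, w=60) cum 199  ← median
  x=8 (S, w=5) cum 204
  x=15 (R, w=40) cum 244
  x=15 (T, w=90) cum 334
⇒ x* = 6
y-coordinate, sorted with cumulative weight:
  y=4 (U, w=110) cum 110
  y=5 (R, w=40) cum 150
  y=6 (Q, w=60) cum 210  ← median
  y=9 (V, w=9) cum 219
  y=12 (T, w=90) cum 309
  y=14 (S, w=5) cum 314
  y=15 (P, w=20) cum 334
⇒ y* = 6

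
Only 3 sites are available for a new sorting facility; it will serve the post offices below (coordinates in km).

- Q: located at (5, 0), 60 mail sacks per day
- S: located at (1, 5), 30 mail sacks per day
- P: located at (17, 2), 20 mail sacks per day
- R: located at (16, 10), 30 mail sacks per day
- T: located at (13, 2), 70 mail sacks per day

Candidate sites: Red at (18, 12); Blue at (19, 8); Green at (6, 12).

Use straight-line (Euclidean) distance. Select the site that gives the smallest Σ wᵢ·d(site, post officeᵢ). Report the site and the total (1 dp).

Blue, total 2343.5 km

Total weighted distance at each candidate:
  Red (18, 12): total = 2681.5
  Blue (19, 8): total = 2343.5
  Green (6, 12): total = 2438.3
Minimum is at Blue with total 2343.5 km.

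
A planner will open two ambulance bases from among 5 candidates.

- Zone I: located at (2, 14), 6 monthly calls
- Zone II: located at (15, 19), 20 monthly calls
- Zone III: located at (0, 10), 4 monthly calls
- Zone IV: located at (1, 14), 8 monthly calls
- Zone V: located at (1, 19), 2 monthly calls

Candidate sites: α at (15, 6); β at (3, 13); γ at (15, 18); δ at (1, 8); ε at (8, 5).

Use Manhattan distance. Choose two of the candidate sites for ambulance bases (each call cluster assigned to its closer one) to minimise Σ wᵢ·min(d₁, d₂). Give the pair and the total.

Evaluate every pair (each demand assigned to the nearer of the two):
  {β, γ}: total = 96
  {γ, δ}: total = 144
  {γ, ε}: total = 320
  {α, β}: total = 336
  {α, γ}: total = 372
  {α, δ}: total = 384
  {β, δ}: total = 424
  {β, ε}: total = 436
  {δ, ε}: total = 544
  {α, ε}: total = 572
Best pair: {β, γ} with total 96.

{β, γ}, total 96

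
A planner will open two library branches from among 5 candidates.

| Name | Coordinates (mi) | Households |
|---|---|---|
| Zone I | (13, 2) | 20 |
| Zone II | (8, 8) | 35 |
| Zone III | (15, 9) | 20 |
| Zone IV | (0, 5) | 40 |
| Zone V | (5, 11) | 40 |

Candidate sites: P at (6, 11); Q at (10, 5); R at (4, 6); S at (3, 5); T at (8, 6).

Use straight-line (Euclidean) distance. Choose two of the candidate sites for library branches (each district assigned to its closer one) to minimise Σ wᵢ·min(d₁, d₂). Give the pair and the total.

Evaluate every pair (each demand assigned to the nearer of the two):
  {P, S}: total = 679.4
  {S, T}: total = 703.6
  {Q, R}: total = 708.0
  {Q, S}: total = 712.1
  {P, R}: total = 712.5
  {P, T}: total = 712.9
  {P, Q}: total = 718.5
  {R, T}: total = 719.3
  {Q, T}: total = 838.6
  {R, S}: total = 905.5
Best pair: {P, S} with total 679.4.

{P, S}, total 679.4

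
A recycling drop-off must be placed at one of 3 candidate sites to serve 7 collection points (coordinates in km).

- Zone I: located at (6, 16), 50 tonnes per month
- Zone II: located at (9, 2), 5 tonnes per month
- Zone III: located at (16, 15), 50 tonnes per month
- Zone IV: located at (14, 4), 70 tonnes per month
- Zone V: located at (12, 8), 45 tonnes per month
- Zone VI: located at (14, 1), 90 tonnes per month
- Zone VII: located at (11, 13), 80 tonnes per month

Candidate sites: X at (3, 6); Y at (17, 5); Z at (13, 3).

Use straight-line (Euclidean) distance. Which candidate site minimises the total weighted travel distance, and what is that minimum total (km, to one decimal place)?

Z, total 2722.9 km

Total weighted distance at each candidate:
  X (3, 6): total = 4484.0
  Y (17, 5): total = 3056.8
  Z (13, 3): total = 2722.9
Minimum is at Z with total 2722.9 km.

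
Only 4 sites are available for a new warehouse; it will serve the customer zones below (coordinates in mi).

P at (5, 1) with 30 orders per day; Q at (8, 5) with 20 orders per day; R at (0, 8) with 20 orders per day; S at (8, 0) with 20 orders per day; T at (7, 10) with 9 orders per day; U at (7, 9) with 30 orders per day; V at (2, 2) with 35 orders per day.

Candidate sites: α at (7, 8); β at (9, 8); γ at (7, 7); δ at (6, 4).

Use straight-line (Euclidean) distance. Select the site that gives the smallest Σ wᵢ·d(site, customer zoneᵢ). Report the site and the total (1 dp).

Total weighted distance at each candidate:
  α (7, 8): total = 904.3
  β (9, 8): total = 1061.6
  γ (7, 7): total = 851.8
  δ (6, 4): total = 737.5
Minimum is at δ with total 737.5 mi.

δ, total 737.5 mi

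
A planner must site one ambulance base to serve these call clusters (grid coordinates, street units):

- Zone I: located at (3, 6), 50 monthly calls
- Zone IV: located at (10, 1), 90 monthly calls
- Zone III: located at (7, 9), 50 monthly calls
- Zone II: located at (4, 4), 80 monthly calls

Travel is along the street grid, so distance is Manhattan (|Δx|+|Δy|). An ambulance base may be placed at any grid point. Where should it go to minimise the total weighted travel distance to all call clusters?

Manhattan distance separates: Σwᵢ(|x−xᵢ|+|y−yᵢ|) = Σwᵢ|x−xᵢ| + Σwᵢ|y−yᵢ|, so x and y are optimised independently as 1-D weighted medians.
Total weight W = 270; half = 135.
x-coordinate, sorted with cumulative weight:
  x=3 (Zone I, w=50) cum 50
  x=4 (Zone II, w=80) cum 130
  x=7 (Zone III, w=50) cum 180  ← median
  x=10 (Zone IV, w=90) cum 270
⇒ x* = 7
y-coordinate, sorted with cumulative weight:
  y=1 (Zone IV, w=90) cum 90
  y=4 (Zone II, w=80) cum 170  ← median
  y=6 (Zone I, w=50) cum 220
  y=9 (Zone III, w=50) cum 270
⇒ y* = 4

(7, 4)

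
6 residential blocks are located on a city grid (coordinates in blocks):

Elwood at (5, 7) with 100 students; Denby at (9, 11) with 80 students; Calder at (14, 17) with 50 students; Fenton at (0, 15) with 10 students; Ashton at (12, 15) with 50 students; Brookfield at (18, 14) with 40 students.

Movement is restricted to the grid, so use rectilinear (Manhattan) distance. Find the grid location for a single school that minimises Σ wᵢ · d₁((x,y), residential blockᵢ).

Manhattan distance separates: Σwᵢ(|x−xᵢ|+|y−yᵢ|) = Σwᵢ|x−xᵢ| + Σwᵢ|y−yᵢ|, so x and y are optimised independently as 1-D weighted medians.
Total weight W = 330; half = 165.
x-coordinate, sorted with cumulative weight:
  x=0 (Fenton, w=10) cum 10
  x=5 (Elwood, w=100) cum 110
  x=9 (Denby, w=80) cum 190  ← median
  x=12 (Ashton, w=50) cum 240
  x=14 (Calder, w=50) cum 290
  x=18 (Brookfield, w=40) cum 330
⇒ x* = 9
y-coordinate, sorted with cumulative weight:
  y=7 (Elwood, w=100) cum 100
  y=11 (Denby, w=80) cum 180  ← median
  y=14 (Brookfield, w=40) cum 220
  y=15 (Fenton, w=10) cum 230
  y=15 (Ashton, w=50) cum 280
  y=17 (Calder, w=50) cum 330
⇒ y* = 11

(9, 11)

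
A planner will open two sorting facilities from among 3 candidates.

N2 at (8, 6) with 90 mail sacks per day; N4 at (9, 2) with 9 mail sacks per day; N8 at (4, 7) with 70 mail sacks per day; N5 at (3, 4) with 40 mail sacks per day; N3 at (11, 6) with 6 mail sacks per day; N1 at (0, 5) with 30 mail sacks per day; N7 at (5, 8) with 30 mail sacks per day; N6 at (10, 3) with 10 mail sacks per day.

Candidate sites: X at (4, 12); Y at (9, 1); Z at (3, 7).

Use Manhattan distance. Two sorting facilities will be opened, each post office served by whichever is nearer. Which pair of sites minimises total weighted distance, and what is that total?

Evaluate every pair (each demand assigned to the nearer of the two):
  {Y, Z}: total = 1051
  {X, Z}: total = 1233
  {X, Y}: total = 1811
Best pair: {Y, Z} with total 1051.

{Y, Z}, total 1051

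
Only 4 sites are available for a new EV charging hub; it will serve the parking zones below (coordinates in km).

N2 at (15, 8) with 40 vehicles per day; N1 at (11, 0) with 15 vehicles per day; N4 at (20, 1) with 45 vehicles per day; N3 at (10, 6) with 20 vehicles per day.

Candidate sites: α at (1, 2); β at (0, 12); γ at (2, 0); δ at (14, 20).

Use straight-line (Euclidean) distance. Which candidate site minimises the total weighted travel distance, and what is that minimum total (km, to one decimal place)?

Total weighted distance at each candidate:
  α (1, 2): total = 1815.4
  β (0, 12): total = 2125.5
  γ (2, 0): total = 1756.8
  δ (14, 20): total = 1972.8
Minimum is at γ with total 1756.8 km.

γ, total 1756.8 km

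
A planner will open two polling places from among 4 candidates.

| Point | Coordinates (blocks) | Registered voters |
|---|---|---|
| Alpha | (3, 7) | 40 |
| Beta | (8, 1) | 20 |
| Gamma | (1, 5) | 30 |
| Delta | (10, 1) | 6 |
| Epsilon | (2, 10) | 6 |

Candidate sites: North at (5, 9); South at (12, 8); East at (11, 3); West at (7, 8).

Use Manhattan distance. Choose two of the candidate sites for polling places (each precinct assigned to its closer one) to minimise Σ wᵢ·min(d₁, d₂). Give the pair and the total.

{North, East}, total 542

Evaluate every pair (each demand assigned to the nearer of the two):
  {North, East}: total = 542
  {East, West}: total = 630
  {North, West}: total = 644
  {North, South}: total = 698
  {South, West}: total = 726
  {South, East}: total = 950
Best pair: {North, East} with total 542.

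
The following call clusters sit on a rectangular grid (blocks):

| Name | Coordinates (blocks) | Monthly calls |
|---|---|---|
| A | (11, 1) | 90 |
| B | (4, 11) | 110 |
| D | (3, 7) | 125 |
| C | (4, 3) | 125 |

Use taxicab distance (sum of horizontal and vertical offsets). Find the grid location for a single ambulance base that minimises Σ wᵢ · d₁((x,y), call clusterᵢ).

(4, 7)

Manhattan distance separates: Σwᵢ(|x−xᵢ|+|y−yᵢ|) = Σwᵢ|x−xᵢ| + Σwᵢ|y−yᵢ|, so x and y are optimised independently as 1-D weighted medians.
Total weight W = 450; half = 225.
x-coordinate, sorted with cumulative weight:
  x=3 (D, w=125) cum 125
  x=4 (B, w=110) cum 235  ← median
  x=4 (C, w=125) cum 360
  x=11 (A, w=90) cum 450
⇒ x* = 4
y-coordinate, sorted with cumulative weight:
  y=1 (A, w=90) cum 90
  y=3 (C, w=125) cum 215
  y=7 (D, w=125) cum 340  ← median
  y=11 (B, w=110) cum 450
⇒ y* = 7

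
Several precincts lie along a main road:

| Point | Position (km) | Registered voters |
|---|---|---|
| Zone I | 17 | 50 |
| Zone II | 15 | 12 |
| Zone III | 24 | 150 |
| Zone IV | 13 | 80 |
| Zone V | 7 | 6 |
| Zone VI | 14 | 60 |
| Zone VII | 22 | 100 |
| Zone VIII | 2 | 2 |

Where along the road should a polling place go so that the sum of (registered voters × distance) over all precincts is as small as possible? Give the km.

x = 22

For a sum of weighted absolute distances on a line, the optimum is the weighted median (not the mean). Total weight W = 460; half-weight = 230.
Sort by position and accumulate weight:
  km 2 (Zone VIII, w=2) → cum 2
  km 7 (Zone V, w=6) → cum 8
  km 13 (Zone IV, w=80) → cum 88
  km 14 (Zone VI, w=60) → cum 148
  km 15 (Zone II, w=12) → cum 160
  km 17 (Zone I, w=50) → cum 210
  km 22 (Zone VII, w=100) → cum 310  ≥ 230 → median here
  km 24 (Zone III, w=150) → cum 460
Optimal location: km 22.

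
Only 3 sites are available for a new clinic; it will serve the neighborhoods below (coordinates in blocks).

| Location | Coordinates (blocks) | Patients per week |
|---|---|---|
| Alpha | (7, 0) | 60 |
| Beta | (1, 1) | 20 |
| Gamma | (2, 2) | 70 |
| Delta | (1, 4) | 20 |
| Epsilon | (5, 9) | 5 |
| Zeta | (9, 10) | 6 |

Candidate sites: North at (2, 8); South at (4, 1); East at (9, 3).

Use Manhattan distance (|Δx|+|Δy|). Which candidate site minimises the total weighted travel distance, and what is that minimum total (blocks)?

Total weighted distance at each candidate:
  North (2, 8): total = 1534
  South (4, 1): total = 759
  East (9, 3): total = 1332
Minimum is at South with total 759 blocks.

South, total 759 blocks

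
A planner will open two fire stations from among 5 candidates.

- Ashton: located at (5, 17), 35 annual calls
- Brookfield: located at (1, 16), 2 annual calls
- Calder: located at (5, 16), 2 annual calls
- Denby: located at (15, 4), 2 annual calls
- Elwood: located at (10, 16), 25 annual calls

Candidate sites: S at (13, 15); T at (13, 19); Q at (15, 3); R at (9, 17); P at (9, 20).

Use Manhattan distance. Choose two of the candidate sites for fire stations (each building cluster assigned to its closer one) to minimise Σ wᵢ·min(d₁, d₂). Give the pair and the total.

{Q, R}, total 220

Evaluate every pair (each demand assigned to the nearer of the two):
  {Q, R}: total = 220
  {S, R}: total = 244
  {T, R}: total = 252
  {R, P}: total = 256
  {S, P}: total = 411
  {Q, P}: total = 412
  {T, P}: total = 444
  {S, Q}: total = 496
  {S, T}: total = 520
  {T, Q}: total = 554
Best pair: {Q, R} with total 220.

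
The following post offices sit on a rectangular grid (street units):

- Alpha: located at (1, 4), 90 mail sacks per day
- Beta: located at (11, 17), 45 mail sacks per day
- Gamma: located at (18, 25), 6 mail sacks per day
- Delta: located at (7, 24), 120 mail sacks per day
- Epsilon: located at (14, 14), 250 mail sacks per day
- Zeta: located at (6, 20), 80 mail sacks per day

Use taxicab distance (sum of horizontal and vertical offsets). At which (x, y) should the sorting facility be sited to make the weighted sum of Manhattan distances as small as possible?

(11, 14)

Manhattan distance separates: Σwᵢ(|x−xᵢ|+|y−yᵢ|) = Σwᵢ|x−xᵢ| + Σwᵢ|y−yᵢ|, so x and y are optimised independently as 1-D weighted medians.
Total weight W = 591; half = 295.5.
x-coordinate, sorted with cumulative weight:
  x=1 (Alpha, w=90) cum 90
  x=6 (Zeta, w=80) cum 170
  x=7 (Delta, w=120) cum 290
  x=11 (Beta, w=45) cum 335  ← median
  x=14 (Epsilon, w=250) cum 585
  x=18 (Gamma, w=6) cum 591
⇒ x* = 11
y-coordinate, sorted with cumulative weight:
  y=4 (Alpha, w=90) cum 90
  y=14 (Epsilon, w=250) cum 340  ← median
  y=17 (Beta, w=45) cum 385
  y=20 (Zeta, w=80) cum 465
  y=24 (Delta, w=120) cum 585
  y=25 (Gamma, w=6) cum 591
⇒ y* = 14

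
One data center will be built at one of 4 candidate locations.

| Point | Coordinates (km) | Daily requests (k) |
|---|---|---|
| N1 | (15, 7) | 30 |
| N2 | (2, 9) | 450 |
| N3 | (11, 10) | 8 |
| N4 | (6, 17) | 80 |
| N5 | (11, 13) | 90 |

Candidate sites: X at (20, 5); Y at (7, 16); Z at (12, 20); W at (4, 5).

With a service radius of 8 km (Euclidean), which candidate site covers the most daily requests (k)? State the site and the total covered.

W, covering 450

Coverage radius r = 8 km; a point is covered iff (Δx)²+(Δy)² ≤ 8² = 64.
  X (20, 5): covers {N1} → 30
  Y (7, 16): covers {N3, N4, N5} → 178
  Z (12, 20): covers {N4, N5} → 170
  W (4, 5): covers {N2} → 450
Maximum coverage at W: 450 daily requests (k).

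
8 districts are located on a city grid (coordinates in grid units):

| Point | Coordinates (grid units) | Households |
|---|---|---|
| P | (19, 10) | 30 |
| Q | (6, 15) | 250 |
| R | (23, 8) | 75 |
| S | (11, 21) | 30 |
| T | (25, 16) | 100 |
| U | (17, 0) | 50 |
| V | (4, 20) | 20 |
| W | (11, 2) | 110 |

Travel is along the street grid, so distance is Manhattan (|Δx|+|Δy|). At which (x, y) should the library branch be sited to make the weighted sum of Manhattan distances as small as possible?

Manhattan distance separates: Σwᵢ(|x−xᵢ|+|y−yᵢ|) = Σwᵢ|x−xᵢ| + Σwᵢ|y−yᵢ|, so x and y are optimised independently as 1-D weighted medians.
Total weight W = 665; half = 332.5.
x-coordinate, sorted with cumulative weight:
  x=4 (V, w=20) cum 20
  x=6 (Q, w=250) cum 270
  x=11 (S, w=30) cum 300
  x=11 (W, w=110) cum 410  ← median
  x=17 (U, w=50) cum 460
  x=19 (P, w=30) cum 490
  x=23 (R, w=75) cum 565
  x=25 (T, w=100) cum 665
⇒ x* = 11
y-coordinate, sorted with cumulative weight:
  y=0 (U, w=50) cum 50
  y=2 (W, w=110) cum 160
  y=8 (R, w=75) cum 235
  y=10 (P, w=30) cum 265
  y=15 (Q, w=250) cum 515  ← median
  y=16 (T, w=100) cum 615
  y=20 (V, w=20) cum 635
  y=21 (S, w=30) cum 665
⇒ y* = 15

(11, 15)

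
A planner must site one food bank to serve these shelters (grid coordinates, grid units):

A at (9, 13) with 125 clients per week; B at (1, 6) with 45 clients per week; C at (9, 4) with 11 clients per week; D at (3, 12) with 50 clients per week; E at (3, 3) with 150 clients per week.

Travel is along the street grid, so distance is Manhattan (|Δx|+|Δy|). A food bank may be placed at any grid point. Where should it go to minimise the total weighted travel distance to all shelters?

(3, 6)

Manhattan distance separates: Σwᵢ(|x−xᵢ|+|y−yᵢ|) = Σwᵢ|x−xᵢ| + Σwᵢ|y−yᵢ|, so x and y are optimised independently as 1-D weighted medians.
Total weight W = 381; half = 190.5.
x-coordinate, sorted with cumulative weight:
  x=1 (B, w=45) cum 45
  x=3 (D, w=50) cum 95
  x=3 (E, w=150) cum 245  ← median
  x=9 (A, w=125) cum 370
  x=9 (C, w=11) cum 381
⇒ x* = 3
y-coordinate, sorted with cumulative weight:
  y=3 (E, w=150) cum 150
  y=4 (C, w=11) cum 161
  y=6 (B, w=45) cum 206  ← median
  y=12 (D, w=50) cum 256
  y=13 (A, w=125) cum 381
⇒ y* = 6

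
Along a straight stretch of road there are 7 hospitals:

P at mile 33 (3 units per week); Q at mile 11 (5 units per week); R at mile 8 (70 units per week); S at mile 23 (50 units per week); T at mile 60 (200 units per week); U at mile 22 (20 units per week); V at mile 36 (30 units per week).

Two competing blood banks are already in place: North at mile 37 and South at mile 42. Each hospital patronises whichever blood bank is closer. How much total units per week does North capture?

The indifferent point is the midpoint (37+42)/2 = 39.5; hospitals left of it (closer to North at 37) go to North, those right go to South.
  R at 8 (w=70) → North
  Q at 11 (w=5) → North
  U at 22 (w=20) → North
  S at 23 (w=50) → North
  P at 33 (w=3) → North
  V at 36 (w=30) → North
  T at 60 (w=200) → South
North captures 178; South captures 200.

178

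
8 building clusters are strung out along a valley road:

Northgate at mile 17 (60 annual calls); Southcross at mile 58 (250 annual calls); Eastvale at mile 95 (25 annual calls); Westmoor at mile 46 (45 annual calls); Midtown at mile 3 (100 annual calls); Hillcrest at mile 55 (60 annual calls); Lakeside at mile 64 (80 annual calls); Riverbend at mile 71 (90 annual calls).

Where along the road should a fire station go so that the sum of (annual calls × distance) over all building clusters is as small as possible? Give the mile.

For a sum of weighted absolute distances on a line, the optimum is the weighted median (not the mean). Total weight W = 710; half-weight = 355.
Sort by position and accumulate weight:
  mile 3 (Midtown, w=100) → cum 100
  mile 17 (Northgate, w=60) → cum 160
  mile 46 (Westmoor, w=45) → cum 205
  mile 55 (Hillcrest, w=60) → cum 265
  mile 58 (Southcross, w=250) → cum 515  ≥ 355 → median here
  mile 64 (Lakeside, w=80) → cum 595
  mile 71 (Riverbend, w=90) → cum 685
  mile 95 (Eastvale, w=25) → cum 710
Optimal location: mile 58.

x = 58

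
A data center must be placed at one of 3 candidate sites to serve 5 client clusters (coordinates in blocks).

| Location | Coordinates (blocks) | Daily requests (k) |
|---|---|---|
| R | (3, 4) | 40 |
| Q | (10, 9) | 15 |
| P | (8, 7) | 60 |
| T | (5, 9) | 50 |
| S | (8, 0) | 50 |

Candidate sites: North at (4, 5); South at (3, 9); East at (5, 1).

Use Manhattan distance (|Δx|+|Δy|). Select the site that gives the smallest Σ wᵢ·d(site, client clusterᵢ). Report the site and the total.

Total weighted distance at each candidate:
  North (4, 5): total = 1290
  South (3, 9): total = 1525
  East (5, 1): total = 1535
Minimum is at North with total 1290 blocks.

North, total 1290 blocks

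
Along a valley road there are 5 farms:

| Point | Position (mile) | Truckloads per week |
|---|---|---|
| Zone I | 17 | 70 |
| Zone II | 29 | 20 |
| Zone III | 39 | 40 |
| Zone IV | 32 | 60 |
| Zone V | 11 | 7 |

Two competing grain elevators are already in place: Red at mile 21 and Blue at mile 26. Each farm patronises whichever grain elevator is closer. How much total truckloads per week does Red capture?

The indifferent point is the midpoint (21+26)/2 = 23.5; farms left of it (closer to Red at 21) go to Red, those right go to Blue.
  Zone V at 11 (w=7) → Red
  Zone I at 17 (w=70) → Red
  Zone II at 29 (w=20) → Blue
  Zone IV at 32 (w=60) → Blue
  Zone III at 39 (w=40) → Blue
Red captures 77; Blue captures 120.

77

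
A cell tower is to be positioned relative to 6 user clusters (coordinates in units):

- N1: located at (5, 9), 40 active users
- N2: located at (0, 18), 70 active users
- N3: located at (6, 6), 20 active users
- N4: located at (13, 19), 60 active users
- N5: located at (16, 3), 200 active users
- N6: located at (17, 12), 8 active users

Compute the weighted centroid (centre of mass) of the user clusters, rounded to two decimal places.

(11.15, 8.98)

The minimiser of Σwᵢ‖p−pᵢ‖² is the weighted centroid p* = (Σwᵢpᵢ)/(Σwᵢ).
Σwᵢ = 398.
Σwᵢxᵢ = 40·5 + 70·0 + 20·6 + 60·13 + 200·16 + 8·17 = 4436.
Σwᵢyᵢ = 40·9 + 70·18 + 20·6 + 60·19 + 200·3 + 8·12 = 3576.
x* = 4436/398 = 11.15, y* = 3576/398 = 8.98.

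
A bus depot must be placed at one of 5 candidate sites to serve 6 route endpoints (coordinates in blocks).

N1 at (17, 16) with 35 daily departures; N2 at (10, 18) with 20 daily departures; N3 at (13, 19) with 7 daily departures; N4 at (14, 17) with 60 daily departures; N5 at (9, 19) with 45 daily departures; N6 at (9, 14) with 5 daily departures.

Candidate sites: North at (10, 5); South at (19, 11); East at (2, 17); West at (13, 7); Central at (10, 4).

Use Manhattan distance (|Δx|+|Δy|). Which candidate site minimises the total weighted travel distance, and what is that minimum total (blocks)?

Total weighted distance at each candidate:
  North (10, 5): total = 2694
  South (19, 11): total = 2198
  East (2, 17): total = 2006
  West (13, 7): total = 2254
  Central (10, 4): total = 2866
Minimum is at East with total 2006 blocks.

East, total 2006 blocks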